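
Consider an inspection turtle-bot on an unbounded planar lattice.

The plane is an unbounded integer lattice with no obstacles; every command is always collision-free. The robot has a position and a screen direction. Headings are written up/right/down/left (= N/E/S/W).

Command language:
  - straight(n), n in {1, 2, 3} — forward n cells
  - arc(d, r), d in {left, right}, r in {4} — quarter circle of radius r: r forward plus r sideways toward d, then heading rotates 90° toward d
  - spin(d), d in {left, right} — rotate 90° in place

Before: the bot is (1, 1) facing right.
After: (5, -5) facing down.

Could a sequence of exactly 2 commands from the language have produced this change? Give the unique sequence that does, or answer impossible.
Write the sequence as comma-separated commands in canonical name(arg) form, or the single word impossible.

arc(right, 4), straight(2)

key: cell and facing (now S) both changed — the 2 commands mix motion and turning
start: (1, 1) facing right
[1] after arc(right, 4): (5, -3) facing down
[2] after straight(2): (5, -5) facing down
all 49 alternatives checked — unique.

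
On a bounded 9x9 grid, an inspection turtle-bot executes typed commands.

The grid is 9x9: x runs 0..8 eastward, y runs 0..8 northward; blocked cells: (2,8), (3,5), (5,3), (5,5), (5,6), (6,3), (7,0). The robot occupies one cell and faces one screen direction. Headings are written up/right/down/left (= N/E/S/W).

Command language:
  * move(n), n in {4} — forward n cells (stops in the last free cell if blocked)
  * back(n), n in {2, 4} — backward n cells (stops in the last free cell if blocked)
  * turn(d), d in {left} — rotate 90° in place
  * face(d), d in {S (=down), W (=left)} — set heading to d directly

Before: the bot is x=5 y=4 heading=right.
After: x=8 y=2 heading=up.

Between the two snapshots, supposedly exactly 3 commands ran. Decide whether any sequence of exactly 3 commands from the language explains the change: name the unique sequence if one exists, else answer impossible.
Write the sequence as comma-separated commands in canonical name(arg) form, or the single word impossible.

move(4), turn(left), back(2)

key: cell and facing (now N) both changed — the 3 commands mix motion and turning
start: x=5 y=4 heading=right
step 1 (move(4)): x=8 y=4 heading=right
step 2 (turn(left)): x=8 y=4 heading=up
step 3 (back(2)): x=8 y=2 heading=up
uniquely the one of 216 3-step routes that fits.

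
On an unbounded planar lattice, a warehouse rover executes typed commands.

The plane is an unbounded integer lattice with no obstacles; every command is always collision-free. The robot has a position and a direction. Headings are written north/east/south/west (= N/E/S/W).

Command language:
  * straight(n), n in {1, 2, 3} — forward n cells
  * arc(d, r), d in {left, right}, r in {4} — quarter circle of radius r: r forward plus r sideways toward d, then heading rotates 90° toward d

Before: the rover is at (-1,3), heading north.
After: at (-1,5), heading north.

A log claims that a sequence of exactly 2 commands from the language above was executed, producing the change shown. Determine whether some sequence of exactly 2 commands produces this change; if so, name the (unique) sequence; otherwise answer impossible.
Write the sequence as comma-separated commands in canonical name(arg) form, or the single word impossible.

straight(1), straight(1)

key: heading stays N — no command in the sequence turns
start: at (-1,3), heading north
[1] after straight(1): at (-1,4), heading north
[2] after straight(1): at (-1,5), heading north
uniquely the one of 25 2-step routes that fits.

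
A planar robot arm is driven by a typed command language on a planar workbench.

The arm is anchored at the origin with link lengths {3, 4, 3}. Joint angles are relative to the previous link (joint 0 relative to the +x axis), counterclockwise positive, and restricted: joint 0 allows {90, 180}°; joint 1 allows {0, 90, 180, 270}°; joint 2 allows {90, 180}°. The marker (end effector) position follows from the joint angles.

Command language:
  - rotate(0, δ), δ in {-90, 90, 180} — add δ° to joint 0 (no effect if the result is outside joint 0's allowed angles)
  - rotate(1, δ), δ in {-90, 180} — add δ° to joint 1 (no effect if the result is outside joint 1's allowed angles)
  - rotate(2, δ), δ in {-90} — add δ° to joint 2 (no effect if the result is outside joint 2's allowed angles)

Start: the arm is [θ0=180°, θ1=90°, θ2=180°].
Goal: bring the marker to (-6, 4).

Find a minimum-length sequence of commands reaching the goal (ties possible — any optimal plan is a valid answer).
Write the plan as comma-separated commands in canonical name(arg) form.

rotate(1, 180), rotate(2, -90)

from: [θ0=180°, θ1=90°, θ2=180°]
1. rotate(1, 180) → [θ0=180°, θ1=270°, θ2=180°]
2. rotate(2, -90) → [θ0=180°, θ1=270°, θ2=90°]
nothing shorter than 2 reaches the goal.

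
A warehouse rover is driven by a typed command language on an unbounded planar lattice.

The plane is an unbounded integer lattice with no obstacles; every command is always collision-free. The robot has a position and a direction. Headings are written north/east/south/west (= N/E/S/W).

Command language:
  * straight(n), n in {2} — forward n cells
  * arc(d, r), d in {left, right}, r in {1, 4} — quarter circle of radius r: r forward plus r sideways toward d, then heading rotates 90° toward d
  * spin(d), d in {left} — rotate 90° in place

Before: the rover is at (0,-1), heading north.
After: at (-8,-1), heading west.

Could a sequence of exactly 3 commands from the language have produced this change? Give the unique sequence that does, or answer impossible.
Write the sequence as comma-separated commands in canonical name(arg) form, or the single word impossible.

arc(left, 4), spin(left), arc(right, 4)

key: order matters: swapping arc(left, 4) and arc(right, 4) lands elsewhere
from: at (0,-1), heading north
step 1 (arc(left, 4)): at (-4,3), heading west
step 2 (spin(left)): at (-4,3), heading south
step 3 (arc(right, 4)): at (-8,-1), heading west
uniquely the one of 216 3-step routes that fits.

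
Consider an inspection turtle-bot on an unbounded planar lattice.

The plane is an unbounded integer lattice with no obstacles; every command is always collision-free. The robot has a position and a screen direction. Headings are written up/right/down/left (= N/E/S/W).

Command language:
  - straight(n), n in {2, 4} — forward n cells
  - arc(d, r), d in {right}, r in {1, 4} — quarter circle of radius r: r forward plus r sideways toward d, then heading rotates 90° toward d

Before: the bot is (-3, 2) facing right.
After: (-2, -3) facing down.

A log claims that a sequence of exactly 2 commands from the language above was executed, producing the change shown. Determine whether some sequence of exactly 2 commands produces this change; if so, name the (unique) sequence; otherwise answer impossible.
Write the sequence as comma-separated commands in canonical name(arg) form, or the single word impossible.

arc(right, 1), straight(4)

key: position moved to (-2,-3) AND the heading swung to S — translation plus rotation needed
start: (-3, 2) facing right
step 1 (arc(right, 1)): (-2, 1) facing down
step 2 (straight(4)): (-2, -3) facing down
no rival 2-sequence matches.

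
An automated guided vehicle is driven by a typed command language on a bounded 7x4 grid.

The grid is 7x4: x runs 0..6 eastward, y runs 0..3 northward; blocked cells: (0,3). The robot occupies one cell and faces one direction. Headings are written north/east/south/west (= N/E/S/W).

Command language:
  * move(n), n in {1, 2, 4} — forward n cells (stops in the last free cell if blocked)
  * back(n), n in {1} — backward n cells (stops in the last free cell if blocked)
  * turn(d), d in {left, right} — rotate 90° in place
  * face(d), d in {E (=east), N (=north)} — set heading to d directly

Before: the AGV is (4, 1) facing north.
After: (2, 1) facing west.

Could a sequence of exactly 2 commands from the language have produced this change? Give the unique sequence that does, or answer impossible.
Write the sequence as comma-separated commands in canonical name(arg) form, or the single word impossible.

turn(left), move(2)

key: running move(2) before turn(left) would end elsewhere — order is forced
initial: (4, 1) facing north
t=1 turn(left) ⇒ (4, 1) facing west
t=2 move(2) ⇒ (2, 1) facing west
uniquely the one of 64 2-step routes that fits.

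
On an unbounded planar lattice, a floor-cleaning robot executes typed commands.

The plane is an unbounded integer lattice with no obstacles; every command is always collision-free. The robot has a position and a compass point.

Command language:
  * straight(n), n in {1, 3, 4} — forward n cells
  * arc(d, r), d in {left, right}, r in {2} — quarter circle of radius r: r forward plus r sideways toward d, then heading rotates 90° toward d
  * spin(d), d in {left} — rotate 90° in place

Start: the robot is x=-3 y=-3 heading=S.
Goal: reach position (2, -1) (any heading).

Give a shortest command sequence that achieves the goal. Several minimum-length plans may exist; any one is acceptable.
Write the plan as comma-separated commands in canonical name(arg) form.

begin: x=-3 y=-3 heading=S
t=1 spin(left) ⇒ x=-3 y=-3 heading=E
t=2 straight(3) ⇒ x=0 y=-3 heading=E
t=3 arc(left, 2) ⇒ x=2 y=-1 heading=N
shorter routes all fall short; 3 is best.

spin(left), straight(3), arc(left, 2)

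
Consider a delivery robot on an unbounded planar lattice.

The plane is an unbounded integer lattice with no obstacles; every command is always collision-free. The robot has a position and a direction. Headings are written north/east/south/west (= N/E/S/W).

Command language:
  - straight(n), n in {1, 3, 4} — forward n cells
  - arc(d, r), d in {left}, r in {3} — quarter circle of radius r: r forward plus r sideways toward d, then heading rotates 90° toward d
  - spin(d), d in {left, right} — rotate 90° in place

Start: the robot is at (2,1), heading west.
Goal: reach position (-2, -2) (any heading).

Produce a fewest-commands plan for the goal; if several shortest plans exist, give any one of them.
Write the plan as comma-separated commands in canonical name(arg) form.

from: at (2,1), heading west
step 1 (straight(1)): at (1,1), heading west
step 2 (arc(left, 3)): at (-2,-2), heading south
nothing shorter than 2 reaches the goal.

straight(1), arc(left, 3)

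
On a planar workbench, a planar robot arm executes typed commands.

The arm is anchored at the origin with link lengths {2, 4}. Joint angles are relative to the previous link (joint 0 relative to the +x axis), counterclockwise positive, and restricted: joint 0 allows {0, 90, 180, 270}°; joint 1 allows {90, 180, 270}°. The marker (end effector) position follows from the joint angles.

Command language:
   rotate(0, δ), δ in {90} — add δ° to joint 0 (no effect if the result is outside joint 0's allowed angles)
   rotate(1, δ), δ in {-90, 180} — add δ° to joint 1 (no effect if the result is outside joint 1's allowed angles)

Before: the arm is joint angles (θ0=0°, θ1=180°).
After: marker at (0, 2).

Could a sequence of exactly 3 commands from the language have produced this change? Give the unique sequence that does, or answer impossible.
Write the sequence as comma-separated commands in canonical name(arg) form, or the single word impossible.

rotate(0, 90), rotate(0, 90), rotate(0, 90)

from: joint angles (θ0=0°, θ1=180°)
1. rotate(0, 90) → joint angles (θ0=90°, θ1=180°)
2. rotate(0, 90) → joint angles (θ0=180°, θ1=180°)
3. rotate(0, 90) → joint angles (θ0=270°, θ1=180°)
uniquely the one of 27 3-step routes that fits.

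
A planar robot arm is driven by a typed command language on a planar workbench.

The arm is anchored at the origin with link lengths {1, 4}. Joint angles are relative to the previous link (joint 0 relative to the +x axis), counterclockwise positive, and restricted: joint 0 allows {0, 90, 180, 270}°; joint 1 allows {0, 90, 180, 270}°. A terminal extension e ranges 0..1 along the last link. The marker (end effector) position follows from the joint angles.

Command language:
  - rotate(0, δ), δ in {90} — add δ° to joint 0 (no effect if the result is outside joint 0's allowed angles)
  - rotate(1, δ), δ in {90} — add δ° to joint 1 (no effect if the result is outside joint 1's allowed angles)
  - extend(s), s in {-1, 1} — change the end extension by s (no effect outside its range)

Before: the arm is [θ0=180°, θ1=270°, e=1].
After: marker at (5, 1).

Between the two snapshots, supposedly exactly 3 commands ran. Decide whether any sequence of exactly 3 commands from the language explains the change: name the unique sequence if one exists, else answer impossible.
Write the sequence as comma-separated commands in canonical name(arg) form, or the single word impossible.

t0: [θ0=180°, θ1=270°, e=1]
[1] after rotate(0, 90): [θ0=270°, θ1=270°, e=1]
[2] after rotate(0, 90): [θ0=0°, θ1=270°, e=1]
[3] after rotate(0, 90): [θ0=90°, θ1=270°, e=1]
no rival 3-sequence matches.

rotate(0, 90), rotate(0, 90), rotate(0, 90)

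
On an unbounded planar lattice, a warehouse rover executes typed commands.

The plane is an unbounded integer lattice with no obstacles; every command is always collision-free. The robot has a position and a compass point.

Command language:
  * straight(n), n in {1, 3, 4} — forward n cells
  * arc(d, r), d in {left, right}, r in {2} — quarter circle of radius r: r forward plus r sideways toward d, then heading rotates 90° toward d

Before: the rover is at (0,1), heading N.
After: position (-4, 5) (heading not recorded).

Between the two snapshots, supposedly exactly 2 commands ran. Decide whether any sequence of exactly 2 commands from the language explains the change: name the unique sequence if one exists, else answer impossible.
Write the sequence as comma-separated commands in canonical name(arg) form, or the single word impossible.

arc(left, 2), arc(right, 2)

key: running arc(right, 2) before arc(left, 2) would end elsewhere — order is forced
initial: at (0,1), heading N
[1] after arc(left, 2): at (-2,3), heading W
[2] after arc(right, 2): at (-4,5), heading N
uniquely the one of 25 2-step routes that fits.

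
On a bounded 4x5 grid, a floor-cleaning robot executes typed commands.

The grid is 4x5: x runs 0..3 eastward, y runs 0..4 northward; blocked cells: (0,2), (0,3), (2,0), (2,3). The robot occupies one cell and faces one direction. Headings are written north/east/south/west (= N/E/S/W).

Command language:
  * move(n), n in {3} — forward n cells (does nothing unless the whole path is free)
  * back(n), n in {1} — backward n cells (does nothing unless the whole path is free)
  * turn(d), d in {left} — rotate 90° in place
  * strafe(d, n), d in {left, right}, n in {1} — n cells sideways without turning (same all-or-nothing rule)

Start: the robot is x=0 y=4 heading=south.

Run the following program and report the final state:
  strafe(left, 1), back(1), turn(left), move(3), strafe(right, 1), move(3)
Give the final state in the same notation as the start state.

start: x=0 y=4 heading=south
step 1 (strafe(left, 1)): x=1 y=4 heading=south
step 2 (back(1)): x=1 y=4 heading=south
step 3 (turn(left)): x=1 y=4 heading=east
step 4 (move(3)): x=1 y=4 heading=east
step 5 (strafe(right, 1)): x=1 y=3 heading=east
step 6 (move(3)): x=1 y=3 heading=east

x=1 y=3 heading=east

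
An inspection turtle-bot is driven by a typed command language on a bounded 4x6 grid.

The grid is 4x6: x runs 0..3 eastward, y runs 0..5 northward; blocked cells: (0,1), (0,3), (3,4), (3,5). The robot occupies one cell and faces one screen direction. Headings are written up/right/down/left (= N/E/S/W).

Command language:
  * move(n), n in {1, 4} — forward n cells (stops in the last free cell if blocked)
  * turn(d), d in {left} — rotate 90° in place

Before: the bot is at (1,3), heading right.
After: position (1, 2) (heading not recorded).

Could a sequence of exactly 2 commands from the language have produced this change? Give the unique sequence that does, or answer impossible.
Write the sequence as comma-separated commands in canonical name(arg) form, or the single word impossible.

impossible

checked all 2-command options: none fits.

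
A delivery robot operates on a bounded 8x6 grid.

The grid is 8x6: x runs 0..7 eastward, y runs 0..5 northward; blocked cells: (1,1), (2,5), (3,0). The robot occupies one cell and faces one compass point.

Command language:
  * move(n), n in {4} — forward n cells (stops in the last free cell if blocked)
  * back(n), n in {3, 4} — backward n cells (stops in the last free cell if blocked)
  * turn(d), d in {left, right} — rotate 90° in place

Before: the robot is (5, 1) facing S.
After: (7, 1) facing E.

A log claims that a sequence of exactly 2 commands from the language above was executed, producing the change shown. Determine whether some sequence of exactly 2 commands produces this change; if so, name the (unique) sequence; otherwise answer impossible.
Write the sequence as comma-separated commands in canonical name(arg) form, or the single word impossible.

key: order matters: swapping turn(left) and move(4) lands elsewhere
begin: (5, 1) facing S
t=1 turn(left) ⇒ (5, 1) facing E
t=2 move(4) ⇒ (7, 1) facing E
no rival 2-sequence matches.

turn(left), move(4)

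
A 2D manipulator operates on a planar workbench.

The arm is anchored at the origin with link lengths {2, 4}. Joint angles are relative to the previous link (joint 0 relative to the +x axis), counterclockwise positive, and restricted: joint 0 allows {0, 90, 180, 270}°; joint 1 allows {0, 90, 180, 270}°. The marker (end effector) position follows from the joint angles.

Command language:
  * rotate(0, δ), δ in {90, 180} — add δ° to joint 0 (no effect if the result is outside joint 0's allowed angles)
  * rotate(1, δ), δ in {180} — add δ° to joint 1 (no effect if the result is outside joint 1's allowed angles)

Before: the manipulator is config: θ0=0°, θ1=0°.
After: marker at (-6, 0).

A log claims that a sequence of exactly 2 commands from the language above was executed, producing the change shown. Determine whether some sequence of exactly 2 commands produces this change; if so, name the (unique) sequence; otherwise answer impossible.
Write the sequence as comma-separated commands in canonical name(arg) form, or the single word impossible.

rotate(0, 90), rotate(0, 90)

begin: config: θ0=0°, θ1=0°
step 1 (rotate(0, 90)): config: θ0=90°, θ1=0°
step 2 (rotate(0, 90)): config: θ0=180°, θ1=0°
all 9 alternatives checked — unique.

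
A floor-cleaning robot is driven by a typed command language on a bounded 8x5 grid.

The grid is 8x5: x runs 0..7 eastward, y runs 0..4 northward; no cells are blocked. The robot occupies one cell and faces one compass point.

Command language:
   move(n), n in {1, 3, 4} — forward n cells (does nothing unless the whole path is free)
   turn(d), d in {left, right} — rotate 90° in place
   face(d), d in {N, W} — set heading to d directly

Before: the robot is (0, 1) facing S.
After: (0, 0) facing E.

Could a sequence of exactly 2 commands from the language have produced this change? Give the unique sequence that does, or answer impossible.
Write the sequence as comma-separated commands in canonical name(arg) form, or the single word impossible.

move(1), turn(left)

key: order matters: swapping move(1) and turn(left) lands elsewhere
begin: (0, 1) facing S
1. move(1) → (0, 0) facing S
2. turn(left) → (0, 0) facing E
no rival 2-sequence matches.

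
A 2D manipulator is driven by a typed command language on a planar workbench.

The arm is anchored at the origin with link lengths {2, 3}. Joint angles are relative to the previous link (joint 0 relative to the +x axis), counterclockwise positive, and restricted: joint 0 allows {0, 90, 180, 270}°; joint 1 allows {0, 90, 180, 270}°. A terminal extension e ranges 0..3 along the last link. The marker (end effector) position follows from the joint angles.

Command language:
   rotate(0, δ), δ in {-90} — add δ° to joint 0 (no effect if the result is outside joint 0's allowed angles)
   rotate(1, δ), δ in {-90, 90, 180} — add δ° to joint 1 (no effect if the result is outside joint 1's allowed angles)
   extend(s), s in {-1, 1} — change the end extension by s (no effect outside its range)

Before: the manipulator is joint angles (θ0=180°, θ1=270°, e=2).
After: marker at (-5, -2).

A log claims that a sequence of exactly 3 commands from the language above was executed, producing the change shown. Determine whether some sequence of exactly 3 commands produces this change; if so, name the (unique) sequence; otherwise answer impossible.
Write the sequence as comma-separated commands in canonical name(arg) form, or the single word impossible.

t0: joint angles (θ0=180°, θ1=270°, e=2)
step 1 (rotate(0, -90)): joint angles (θ0=90°, θ1=270°, e=2)
step 2 (rotate(0, -90)): joint angles (θ0=0°, θ1=270°, e=2)
step 3 (rotate(0, -90)): joint angles (θ0=270°, θ1=270°, e=2)
no other 3-command option fits: unique.

rotate(0, -90), rotate(0, -90), rotate(0, -90)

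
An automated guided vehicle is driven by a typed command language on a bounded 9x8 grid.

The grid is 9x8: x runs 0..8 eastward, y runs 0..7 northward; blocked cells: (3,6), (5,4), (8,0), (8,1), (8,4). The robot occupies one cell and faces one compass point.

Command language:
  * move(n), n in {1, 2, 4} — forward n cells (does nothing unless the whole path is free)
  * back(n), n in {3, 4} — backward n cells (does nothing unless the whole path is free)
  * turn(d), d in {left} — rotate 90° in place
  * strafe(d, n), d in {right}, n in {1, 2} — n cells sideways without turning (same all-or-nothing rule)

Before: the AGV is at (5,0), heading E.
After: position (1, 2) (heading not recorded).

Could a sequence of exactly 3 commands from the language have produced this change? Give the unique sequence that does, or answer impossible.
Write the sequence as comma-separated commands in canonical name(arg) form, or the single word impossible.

key: order matters: swapping back(4) and move(2) lands elsewhere
begin: at (5,0), heading E
t=1 back(4) ⇒ at (1,0), heading E
t=2 turn(left) ⇒ at (1,0), heading N
t=3 move(2) ⇒ at (1,2), heading N
no other 3-command option fits: unique.

back(4), turn(left), move(2)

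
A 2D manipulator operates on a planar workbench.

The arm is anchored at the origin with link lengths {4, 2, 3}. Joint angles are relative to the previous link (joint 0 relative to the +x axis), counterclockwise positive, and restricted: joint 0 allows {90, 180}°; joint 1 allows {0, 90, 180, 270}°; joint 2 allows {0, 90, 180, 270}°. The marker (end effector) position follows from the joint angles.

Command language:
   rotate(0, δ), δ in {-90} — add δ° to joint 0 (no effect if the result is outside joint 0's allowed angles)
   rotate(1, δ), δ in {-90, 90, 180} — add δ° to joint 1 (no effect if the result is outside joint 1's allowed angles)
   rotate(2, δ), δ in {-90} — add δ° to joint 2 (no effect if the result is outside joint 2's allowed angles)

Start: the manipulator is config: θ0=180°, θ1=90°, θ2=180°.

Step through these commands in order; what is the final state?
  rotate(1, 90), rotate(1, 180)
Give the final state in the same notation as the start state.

initial: config: θ0=180°, θ1=90°, θ2=180°
1. rotate(1, 90) → config: θ0=180°, θ1=180°, θ2=180°
2. rotate(1, 180) → config: θ0=180°, θ1=0°, θ2=180°

config: θ0=180°, θ1=0°, θ2=180°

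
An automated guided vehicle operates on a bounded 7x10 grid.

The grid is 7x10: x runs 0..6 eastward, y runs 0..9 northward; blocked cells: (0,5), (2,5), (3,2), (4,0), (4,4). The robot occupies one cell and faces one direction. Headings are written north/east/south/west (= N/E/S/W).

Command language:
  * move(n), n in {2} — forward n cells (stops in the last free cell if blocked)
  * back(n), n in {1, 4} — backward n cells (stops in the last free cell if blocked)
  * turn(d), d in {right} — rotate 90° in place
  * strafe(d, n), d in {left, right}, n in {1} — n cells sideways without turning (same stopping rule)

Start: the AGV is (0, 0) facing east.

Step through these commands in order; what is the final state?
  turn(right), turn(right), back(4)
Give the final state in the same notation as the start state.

(3, 0) facing west

initial: (0, 0) facing east
step 1 (turn(right)): (0, 0) facing south
step 2 (turn(right)): (0, 0) facing west
step 3 (back(4)): (3, 0) facing west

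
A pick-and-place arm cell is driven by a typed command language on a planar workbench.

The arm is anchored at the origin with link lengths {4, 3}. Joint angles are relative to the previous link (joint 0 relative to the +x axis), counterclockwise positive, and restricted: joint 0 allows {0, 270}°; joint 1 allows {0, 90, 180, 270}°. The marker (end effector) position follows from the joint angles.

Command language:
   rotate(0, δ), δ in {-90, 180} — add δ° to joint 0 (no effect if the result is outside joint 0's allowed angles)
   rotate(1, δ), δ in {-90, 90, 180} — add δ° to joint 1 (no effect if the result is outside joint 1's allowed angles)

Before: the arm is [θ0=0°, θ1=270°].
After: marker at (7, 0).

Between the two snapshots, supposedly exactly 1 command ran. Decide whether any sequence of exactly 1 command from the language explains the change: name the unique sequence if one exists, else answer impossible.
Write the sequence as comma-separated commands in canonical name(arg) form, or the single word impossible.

start: [θ0=0°, θ1=270°]
[1] after rotate(1, 90): [θ0=0°, θ1=0°]
uniquely the one of 5 1-step routes that fits.

rotate(1, 90)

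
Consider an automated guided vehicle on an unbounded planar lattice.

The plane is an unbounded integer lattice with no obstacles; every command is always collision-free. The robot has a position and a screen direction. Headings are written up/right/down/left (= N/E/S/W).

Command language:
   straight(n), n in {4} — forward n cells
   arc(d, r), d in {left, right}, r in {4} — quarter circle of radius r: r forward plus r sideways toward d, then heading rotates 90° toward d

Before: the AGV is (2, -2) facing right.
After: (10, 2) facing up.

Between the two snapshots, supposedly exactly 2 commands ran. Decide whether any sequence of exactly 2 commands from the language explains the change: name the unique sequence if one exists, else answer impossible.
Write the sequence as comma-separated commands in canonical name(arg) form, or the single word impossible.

straight(4), arc(left, 4)

key: running arc(left, 4) before straight(4) would end elsewhere — order is forced
start: (2, -2) facing right
[1] after straight(4): (6, -2) facing right
[2] after arc(left, 4): (10, 2) facing up
uniquely the one of 9 2-step routes that fits.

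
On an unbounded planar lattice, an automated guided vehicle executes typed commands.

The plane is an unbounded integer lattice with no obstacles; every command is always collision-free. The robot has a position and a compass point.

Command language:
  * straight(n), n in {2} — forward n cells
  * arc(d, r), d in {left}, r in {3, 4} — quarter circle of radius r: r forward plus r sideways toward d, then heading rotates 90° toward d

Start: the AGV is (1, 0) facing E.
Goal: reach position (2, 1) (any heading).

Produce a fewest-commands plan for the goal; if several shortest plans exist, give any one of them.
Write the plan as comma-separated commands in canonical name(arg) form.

begin: (1, 0) facing E
[1] after arc(left, 4): (5, 4) facing N
[2] after arc(left, 4): (1, 8) facing W
[3] after arc(left, 3): (-2, 5) facing S
[4] after arc(left, 4): (2, 1) facing E
shorter routes all fall short; 4 is best.

arc(left, 4), arc(left, 4), arc(left, 3), arc(left, 4)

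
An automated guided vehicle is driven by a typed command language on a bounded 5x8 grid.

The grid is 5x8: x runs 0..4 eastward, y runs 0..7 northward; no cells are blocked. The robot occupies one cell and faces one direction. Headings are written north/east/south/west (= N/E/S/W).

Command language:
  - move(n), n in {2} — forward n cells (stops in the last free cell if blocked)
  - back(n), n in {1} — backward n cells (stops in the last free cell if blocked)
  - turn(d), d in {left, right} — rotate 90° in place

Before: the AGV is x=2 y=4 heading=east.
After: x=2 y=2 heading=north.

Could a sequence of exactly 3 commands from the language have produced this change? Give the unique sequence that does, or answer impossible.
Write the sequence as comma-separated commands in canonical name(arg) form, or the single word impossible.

turn(left), back(1), back(1)

key: order matters: swapping turn(left) and back(1) lands elsewhere
from: x=2 y=4 heading=east
t=1 turn(left) ⇒ x=2 y=4 heading=north
t=2 back(1) ⇒ x=2 y=3 heading=north
t=3 back(1) ⇒ x=2 y=2 heading=north
no other 3-command option fits: unique.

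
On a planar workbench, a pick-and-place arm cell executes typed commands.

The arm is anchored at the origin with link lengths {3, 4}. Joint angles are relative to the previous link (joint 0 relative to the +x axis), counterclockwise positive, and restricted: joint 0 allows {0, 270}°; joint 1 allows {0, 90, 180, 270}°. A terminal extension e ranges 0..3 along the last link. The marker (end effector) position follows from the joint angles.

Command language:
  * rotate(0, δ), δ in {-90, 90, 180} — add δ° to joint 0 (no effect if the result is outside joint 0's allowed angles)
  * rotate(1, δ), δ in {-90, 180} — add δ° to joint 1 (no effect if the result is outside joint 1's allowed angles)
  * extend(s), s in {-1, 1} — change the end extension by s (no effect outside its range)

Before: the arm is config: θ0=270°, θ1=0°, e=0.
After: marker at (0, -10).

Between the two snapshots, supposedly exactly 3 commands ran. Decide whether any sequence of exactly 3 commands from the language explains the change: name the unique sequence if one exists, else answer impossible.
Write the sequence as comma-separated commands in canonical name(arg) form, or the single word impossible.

extend(1), extend(1), extend(1)

start: config: θ0=270°, θ1=0°, e=0
t=1 extend(1) ⇒ config: θ0=270°, θ1=0°, e=1
t=2 extend(1) ⇒ config: θ0=270°, θ1=0°, e=2
t=3 extend(1) ⇒ config: θ0=270°, θ1=0°, e=3
all 343 alternatives checked — unique.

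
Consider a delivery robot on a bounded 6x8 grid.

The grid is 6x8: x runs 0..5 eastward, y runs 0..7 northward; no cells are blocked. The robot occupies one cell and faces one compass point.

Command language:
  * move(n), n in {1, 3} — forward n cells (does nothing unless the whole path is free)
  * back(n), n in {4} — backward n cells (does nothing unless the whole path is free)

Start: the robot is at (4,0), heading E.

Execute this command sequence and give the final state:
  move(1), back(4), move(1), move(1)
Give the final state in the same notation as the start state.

t0: at (4,0), heading E
t=1 move(1) ⇒ at (5,0), heading E
t=2 back(4) ⇒ at (1,0), heading E
t=3 move(1) ⇒ at (2,0), heading E
t=4 move(1) ⇒ at (3,0), heading E

at (3,0), heading E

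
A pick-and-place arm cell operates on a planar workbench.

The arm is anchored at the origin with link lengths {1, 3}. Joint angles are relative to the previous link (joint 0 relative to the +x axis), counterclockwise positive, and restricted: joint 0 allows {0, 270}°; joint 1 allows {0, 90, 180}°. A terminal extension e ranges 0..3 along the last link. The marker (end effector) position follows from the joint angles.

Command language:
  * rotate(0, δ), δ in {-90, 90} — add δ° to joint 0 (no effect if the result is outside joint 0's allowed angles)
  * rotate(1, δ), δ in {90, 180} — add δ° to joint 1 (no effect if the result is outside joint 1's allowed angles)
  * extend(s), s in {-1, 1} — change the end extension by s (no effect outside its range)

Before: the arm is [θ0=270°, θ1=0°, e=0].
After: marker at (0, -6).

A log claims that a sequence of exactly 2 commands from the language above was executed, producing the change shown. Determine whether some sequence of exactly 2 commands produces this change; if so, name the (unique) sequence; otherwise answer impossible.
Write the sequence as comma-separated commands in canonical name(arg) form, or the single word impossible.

extend(1), extend(1)

start: [θ0=270°, θ1=0°, e=0]
[1] after extend(1): [θ0=270°, θ1=0°, e=1]
[2] after extend(1): [θ0=270°, θ1=0°, e=2]
no other 2-command option fits: unique.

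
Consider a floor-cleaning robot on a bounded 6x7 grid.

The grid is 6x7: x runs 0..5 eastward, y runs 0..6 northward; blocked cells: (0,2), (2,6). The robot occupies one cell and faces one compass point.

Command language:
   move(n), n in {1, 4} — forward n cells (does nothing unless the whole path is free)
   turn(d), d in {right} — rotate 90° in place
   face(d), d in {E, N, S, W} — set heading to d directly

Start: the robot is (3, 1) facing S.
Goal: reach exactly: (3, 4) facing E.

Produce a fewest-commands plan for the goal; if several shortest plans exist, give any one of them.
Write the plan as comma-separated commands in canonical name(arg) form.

move(1), face(N), move(4), turn(right)

from: (3, 1) facing S
step 1 (move(1)): (3, 0) facing S
step 2 (face(N)): (3, 0) facing N
step 3 (move(4)): (3, 4) facing N
step 4 (turn(right)): (3, 4) facing E
minimal: 4 command(s), checked below 4.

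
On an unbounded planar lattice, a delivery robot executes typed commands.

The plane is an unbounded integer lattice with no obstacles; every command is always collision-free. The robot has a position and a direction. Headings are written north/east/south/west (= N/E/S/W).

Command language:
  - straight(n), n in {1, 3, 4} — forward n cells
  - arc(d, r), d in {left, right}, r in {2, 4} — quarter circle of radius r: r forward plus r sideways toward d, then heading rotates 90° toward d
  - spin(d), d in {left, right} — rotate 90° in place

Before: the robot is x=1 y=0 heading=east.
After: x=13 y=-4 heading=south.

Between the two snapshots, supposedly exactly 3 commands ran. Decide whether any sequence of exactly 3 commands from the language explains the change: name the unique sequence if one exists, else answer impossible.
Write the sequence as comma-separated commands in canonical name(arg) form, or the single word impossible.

straight(4), straight(4), arc(right, 4)

key: order matters: swapping straight(4) and arc(right, 4) lands elsewhere
t0: x=1 y=0 heading=east
t=1 straight(4) ⇒ x=5 y=0 heading=east
t=2 straight(4) ⇒ x=9 y=0 heading=east
t=3 arc(right, 4) ⇒ x=13 y=-4 heading=south
no rival 3-sequence matches.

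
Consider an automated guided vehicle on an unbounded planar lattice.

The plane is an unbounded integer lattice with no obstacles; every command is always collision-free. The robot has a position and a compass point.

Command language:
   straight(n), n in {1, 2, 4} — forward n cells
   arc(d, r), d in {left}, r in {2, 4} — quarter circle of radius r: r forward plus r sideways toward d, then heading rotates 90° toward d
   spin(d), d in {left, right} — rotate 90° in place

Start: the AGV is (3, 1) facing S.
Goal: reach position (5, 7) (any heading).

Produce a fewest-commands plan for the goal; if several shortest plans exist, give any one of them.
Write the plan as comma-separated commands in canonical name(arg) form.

spin(left), arc(left, 4), arc(left, 2)

initial: (3, 1) facing S
step 1 (spin(left)): (3, 1) facing E
step 2 (arc(left, 4)): (7, 5) facing N
step 3 (arc(left, 2)): (5, 7) facing W
minimal: 3 command(s), checked below 3.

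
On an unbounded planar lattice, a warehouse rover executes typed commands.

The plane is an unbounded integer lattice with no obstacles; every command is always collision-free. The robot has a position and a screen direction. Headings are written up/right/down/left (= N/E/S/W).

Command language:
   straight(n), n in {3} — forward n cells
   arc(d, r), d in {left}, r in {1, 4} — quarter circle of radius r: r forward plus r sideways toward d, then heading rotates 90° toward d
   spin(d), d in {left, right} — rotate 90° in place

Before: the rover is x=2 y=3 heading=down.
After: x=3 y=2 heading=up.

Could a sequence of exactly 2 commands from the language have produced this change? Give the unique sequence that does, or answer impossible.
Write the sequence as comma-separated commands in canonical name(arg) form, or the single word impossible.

key: order matters: swapping arc(left, 1) and spin(left) lands elsewhere
begin: x=2 y=3 heading=down
t=1 arc(left, 1) ⇒ x=3 y=2 heading=right
t=2 spin(left) ⇒ x=3 y=2 heading=up
no other 2-command option fits: unique.

arc(left, 1), spin(left)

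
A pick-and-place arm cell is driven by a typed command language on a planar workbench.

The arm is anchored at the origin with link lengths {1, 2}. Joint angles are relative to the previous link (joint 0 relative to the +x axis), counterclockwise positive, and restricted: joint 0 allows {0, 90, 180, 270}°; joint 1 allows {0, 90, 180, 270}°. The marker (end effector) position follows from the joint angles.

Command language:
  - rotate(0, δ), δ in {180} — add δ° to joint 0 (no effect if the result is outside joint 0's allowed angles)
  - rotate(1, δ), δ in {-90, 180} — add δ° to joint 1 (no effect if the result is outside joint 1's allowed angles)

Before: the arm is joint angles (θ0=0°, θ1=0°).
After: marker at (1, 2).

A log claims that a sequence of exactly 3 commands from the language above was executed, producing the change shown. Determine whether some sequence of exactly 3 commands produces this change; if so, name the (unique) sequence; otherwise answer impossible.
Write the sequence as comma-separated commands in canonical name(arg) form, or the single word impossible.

rotate(1, -90), rotate(1, -90), rotate(1, -90)

from: joint angles (θ0=0°, θ1=0°)
t=1 rotate(1, -90) ⇒ joint angles (θ0=0°, θ1=270°)
t=2 rotate(1, -90) ⇒ joint angles (θ0=0°, θ1=180°)
t=3 rotate(1, -90) ⇒ joint angles (θ0=0°, θ1=90°)
all 27 alternatives checked — unique.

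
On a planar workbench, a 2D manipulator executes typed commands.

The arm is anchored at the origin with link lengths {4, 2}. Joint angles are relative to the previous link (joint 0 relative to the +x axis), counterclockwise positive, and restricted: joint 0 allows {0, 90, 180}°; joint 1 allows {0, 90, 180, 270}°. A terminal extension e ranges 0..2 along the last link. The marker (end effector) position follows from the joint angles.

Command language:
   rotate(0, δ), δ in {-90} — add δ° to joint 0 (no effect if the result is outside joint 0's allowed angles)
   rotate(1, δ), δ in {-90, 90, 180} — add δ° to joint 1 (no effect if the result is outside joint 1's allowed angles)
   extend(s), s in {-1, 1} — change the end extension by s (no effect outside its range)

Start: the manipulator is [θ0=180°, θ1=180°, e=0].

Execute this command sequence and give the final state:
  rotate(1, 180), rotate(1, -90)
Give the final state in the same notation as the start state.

begin: [θ0=180°, θ1=180°, e=0]
t=1 rotate(1, 180) ⇒ [θ0=180°, θ1=0°, e=0]
t=2 rotate(1, -90) ⇒ [θ0=180°, θ1=270°, e=0]

[θ0=180°, θ1=270°, e=0]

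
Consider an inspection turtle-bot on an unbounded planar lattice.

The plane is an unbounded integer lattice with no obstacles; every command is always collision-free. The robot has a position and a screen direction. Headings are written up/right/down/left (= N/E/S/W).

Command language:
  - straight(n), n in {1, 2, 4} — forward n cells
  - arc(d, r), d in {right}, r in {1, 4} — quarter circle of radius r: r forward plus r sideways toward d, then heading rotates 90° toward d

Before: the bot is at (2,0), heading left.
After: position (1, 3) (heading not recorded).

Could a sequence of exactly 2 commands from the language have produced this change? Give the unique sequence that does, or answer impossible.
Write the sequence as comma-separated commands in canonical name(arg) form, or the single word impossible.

arc(right, 1), straight(2)

key: running straight(2) before arc(right, 1) would end elsewhere — order is forced
initial: at (2,0), heading left
t=1 arc(right, 1) ⇒ at (1,1), heading up
t=2 straight(2) ⇒ at (1,3), heading up
uniquely the one of 25 2-step routes that fits.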